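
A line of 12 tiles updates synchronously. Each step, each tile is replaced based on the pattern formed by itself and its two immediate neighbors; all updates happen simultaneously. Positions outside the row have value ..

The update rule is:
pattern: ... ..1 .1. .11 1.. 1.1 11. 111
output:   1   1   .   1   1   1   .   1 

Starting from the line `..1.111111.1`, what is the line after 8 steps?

step 1: 11.111111.1.
step 2: 1.111111.1.1
step 3: .111111.1.1.
step 4: 111111.1.1.1
step 5: 11111.1.1.1.
step 6: 1111.1.1.1.1
step 7: 111.1.1.1.1.
step 8: 11.1.1.1.1.1

11.1.1.1.1.1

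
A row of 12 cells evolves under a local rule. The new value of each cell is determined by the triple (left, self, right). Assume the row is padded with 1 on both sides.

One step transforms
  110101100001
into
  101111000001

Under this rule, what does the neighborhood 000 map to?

0

At position 8 the neighborhood is 000; the next row has 0 there.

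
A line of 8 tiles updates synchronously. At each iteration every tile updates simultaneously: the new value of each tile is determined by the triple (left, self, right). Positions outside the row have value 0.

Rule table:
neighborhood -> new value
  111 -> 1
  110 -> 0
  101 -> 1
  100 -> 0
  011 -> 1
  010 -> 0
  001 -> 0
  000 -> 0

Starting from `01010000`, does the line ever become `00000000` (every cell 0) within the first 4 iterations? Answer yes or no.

00100000
00000000
all cells are 0 at iteration 2

yes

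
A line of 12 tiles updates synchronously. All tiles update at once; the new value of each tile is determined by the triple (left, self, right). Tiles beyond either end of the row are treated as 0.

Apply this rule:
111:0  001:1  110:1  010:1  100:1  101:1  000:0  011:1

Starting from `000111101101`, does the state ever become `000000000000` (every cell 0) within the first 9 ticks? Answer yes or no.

no

001100111111
011111100001
110000110011
111001111111
101111000001
111001100011
101111110111
111000011101
101100110111
tick 9 is 101100110111, still not uniform 0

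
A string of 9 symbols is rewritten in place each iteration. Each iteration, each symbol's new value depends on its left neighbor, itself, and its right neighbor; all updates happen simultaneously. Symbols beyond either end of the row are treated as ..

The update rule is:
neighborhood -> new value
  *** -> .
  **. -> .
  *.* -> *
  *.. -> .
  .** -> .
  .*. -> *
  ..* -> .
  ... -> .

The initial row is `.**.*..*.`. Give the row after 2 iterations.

.......*.

...**..*.
.......*.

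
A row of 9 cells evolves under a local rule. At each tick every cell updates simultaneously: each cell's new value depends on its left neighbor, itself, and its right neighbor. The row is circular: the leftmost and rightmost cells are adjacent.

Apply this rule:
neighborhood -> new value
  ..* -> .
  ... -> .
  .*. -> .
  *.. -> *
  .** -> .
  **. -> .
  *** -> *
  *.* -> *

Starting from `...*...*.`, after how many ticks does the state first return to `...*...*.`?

9

....*...*
*....*...
.*....*..
..*....*.
...*....*
*...*....
.*...*...
..*...*..
...*...*.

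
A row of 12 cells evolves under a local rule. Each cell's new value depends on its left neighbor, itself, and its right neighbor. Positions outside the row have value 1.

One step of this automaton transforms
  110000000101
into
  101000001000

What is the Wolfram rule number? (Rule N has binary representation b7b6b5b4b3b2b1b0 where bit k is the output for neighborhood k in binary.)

position 0: 111 → 1  (bit 7 = 1)
position 1: 110 → 0  (bit 6 = 0)
position 10: 101 → 0  (bit 5 = 0)
position 2: 100 → 1  (bit 4 = 1)
position 11: 011 → 0  (bit 3 = 0)
position 9: 010 → 0  (bit 2 = 0)
position 8: 001 → 1  (bit 1 = 1)
position 3: 000 → 0  (bit 0 = 0)
bits b7..b0 = 10010010 = 146

146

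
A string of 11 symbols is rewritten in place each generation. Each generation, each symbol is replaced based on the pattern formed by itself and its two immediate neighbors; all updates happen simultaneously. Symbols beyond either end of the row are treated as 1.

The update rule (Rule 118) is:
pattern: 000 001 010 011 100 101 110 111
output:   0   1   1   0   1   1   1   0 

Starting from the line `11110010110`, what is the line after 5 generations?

10100001101

generation 1: 00011111011
generation 2: 10100001100
generation 3: 11110010111
generation 4: 00011111000
generation 5: 10100001101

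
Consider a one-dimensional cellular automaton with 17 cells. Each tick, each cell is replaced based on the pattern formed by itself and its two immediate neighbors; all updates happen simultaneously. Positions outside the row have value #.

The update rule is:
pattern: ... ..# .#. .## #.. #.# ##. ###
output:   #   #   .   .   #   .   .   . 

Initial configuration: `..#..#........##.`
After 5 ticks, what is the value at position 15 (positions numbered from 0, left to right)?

##.##.########...
..............###
##############...
..............###  (repeats tick 2; period 2)
tick 5: ##############...
position 15 holds .

.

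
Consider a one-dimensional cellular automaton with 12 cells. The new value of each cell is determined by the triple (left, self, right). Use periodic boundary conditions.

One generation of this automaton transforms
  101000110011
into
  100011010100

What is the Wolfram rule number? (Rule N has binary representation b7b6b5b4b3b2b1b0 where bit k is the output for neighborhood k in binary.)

position 11: 111 → 0  (bit 7 = 0)
position 0: 110 → 1  (bit 6 = 1)
position 1: 101 → 0  (bit 5 = 0)
position 3: 100 → 0  (bit 4 = 0)
position 6: 011 → 0  (bit 3 = 0)
position 2: 010 → 0  (bit 2 = 0)
position 5: 001 → 1  (bit 1 = 1)
position 4: 000 → 1  (bit 0 = 1)
bits b7..b0 = 01000011 = 67

67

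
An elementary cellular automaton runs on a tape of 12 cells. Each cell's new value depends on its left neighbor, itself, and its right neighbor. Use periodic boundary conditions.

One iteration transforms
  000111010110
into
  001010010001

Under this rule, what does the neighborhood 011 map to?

0

At position 3 the neighborhood is 011; the next row has 0 there.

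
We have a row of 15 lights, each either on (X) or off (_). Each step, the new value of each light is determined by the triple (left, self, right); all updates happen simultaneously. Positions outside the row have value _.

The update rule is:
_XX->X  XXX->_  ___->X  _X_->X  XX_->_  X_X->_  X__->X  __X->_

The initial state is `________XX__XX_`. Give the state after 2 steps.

X_______X_X_X_X

step 1: XXXXXXX_X_X_X_X
step 2: X_______X_X_X_X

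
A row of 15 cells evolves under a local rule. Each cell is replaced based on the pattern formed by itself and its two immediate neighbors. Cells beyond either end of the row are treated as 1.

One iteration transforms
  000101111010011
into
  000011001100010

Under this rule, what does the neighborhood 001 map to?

0

At position 2 the neighborhood is 001; the next row has 0 there.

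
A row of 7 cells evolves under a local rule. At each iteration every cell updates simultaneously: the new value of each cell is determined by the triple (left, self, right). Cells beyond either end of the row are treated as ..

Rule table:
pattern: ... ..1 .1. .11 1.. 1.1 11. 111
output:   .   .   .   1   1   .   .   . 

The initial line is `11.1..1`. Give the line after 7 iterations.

1...1..
.1...1.
..1...1
...1...
....1..
.....1.
......1

......1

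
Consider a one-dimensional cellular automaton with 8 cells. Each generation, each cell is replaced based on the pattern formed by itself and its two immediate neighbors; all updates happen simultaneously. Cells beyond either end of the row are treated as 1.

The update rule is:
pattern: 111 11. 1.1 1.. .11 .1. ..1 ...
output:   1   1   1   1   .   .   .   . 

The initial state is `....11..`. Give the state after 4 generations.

1111....

generation 1: 1....11.
generation 2: 11....11
generation 3: 111....1
generation 4: 1111....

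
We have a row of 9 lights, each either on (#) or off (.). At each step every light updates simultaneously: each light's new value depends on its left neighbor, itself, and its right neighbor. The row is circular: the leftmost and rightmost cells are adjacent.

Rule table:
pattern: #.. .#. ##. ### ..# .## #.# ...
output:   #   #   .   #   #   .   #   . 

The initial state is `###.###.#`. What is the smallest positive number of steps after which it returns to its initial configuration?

6

##.#.#.#.
..#######
##.#####.
..#.###.#
####.#.##
###.###.#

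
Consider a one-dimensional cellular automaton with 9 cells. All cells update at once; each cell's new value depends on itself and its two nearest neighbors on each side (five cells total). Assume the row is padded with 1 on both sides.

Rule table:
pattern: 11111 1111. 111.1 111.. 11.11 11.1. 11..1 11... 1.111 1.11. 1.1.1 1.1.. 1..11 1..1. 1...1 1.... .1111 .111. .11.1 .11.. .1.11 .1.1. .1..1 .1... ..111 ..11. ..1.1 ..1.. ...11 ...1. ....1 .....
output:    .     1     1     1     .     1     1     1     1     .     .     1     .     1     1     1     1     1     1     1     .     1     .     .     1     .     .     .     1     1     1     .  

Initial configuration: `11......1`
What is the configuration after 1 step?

1111..111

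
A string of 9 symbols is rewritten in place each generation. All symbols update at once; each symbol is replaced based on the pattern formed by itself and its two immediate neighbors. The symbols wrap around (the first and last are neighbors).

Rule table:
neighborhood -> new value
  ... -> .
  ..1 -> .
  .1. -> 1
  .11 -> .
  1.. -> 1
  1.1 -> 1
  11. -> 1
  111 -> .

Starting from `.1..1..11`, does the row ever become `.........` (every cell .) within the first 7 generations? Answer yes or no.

111.11..1
..11.11..
...11.11.
....11.11
1....11.1
11....11.
.11....11
generation 7 is .11....11, still not uniform .

no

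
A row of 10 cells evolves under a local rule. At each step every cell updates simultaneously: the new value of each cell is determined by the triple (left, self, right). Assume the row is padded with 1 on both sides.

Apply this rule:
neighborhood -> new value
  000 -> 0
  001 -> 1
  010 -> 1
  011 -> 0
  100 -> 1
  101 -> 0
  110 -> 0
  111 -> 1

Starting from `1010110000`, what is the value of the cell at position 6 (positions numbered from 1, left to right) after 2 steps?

0010001001
1111011110
position 6 holds 1

1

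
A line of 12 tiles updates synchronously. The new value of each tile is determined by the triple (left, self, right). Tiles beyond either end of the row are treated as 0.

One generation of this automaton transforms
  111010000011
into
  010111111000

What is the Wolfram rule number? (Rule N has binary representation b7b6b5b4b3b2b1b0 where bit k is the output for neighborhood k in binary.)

position 1: 111 → 1  (bit 7 = 1)
position 2: 110 → 0  (bit 6 = 0)
position 3: 101 → 1  (bit 5 = 1)
position 5: 100 → 1  (bit 4 = 1)
position 0: 011 → 0  (bit 3 = 0)
position 4: 010 → 1  (bit 2 = 1)
position 9: 001 → 0  (bit 1 = 0)
position 6: 000 → 1  (bit 0 = 1)
bits b7..b0 = 10110101 = 181

181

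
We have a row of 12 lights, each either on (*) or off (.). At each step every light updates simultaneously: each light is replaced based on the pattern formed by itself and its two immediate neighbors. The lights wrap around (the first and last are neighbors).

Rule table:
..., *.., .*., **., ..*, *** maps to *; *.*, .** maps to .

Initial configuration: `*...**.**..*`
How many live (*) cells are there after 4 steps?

8

****.*..***.
.***.***.**.
*.**..**..**
*..***.***.*
count of *: 8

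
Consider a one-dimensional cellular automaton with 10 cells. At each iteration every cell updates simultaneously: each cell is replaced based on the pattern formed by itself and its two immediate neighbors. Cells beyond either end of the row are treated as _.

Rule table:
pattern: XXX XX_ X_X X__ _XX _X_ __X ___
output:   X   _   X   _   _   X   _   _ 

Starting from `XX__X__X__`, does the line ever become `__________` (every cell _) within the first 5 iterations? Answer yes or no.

____X__X__
____X__X__  (fixed point — unchanged through iteration 5)
iteration 5 is ____X__X__, still not uniform _

no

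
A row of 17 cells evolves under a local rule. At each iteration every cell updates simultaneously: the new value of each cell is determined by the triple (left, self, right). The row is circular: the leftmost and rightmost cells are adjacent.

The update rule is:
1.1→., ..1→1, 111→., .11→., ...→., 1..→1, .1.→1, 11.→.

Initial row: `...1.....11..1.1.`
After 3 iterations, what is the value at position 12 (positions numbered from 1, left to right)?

..111...1..111.11
11...1.1111......
..1.11.....1....1
position 12 holds 1

1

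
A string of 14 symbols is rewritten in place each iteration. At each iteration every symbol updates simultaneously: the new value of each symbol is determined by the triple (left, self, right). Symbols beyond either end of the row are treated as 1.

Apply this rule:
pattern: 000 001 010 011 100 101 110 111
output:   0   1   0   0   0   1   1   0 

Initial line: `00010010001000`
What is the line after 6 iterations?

iteration 1: 00100100010001
iteration 2: 01001000100010
iteration 3: 10010001000101
iteration 4: 10100010001010
iteration 5: 11000100010101
iteration 6: 01001000101010

01001000101010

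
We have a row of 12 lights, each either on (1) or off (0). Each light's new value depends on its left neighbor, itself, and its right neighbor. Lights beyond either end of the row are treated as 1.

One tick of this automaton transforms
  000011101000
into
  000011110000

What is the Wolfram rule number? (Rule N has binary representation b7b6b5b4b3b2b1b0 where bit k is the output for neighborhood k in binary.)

position 5: 111 → 1  (bit 7 = 1)
position 6: 110 → 1  (bit 6 = 1)
position 7: 101 → 1  (bit 5 = 1)
position 0: 100 → 0  (bit 4 = 0)
position 4: 011 → 1  (bit 3 = 1)
position 8: 010 → 0  (bit 2 = 0)
position 3: 001 → 0  (bit 1 = 0)
position 1: 000 → 0  (bit 0 = 0)
bits b7..b0 = 11101000 = 232

232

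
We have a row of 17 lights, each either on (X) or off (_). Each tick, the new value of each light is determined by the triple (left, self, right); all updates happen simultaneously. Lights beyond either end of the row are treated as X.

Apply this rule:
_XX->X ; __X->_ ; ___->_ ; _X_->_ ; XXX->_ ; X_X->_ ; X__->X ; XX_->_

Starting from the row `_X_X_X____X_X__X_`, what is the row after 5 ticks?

X__X______X______

______X______X___
X______X______X__
_X______X______X_
__X______X_______
X__X______X______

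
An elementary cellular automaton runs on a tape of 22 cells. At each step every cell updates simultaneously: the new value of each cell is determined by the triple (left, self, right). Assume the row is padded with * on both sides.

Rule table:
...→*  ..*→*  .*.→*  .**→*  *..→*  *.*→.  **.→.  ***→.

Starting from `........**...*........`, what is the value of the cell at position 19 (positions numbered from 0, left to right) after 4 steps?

.

*********.************
..........*...........
**********************
......................
position 19 holds .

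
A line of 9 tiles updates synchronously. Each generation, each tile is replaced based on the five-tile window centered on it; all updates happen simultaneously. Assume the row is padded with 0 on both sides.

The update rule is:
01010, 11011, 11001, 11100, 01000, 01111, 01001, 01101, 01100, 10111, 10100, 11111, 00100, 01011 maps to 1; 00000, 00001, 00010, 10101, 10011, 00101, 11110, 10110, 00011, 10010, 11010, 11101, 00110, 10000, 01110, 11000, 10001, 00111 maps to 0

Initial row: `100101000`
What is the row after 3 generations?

001000110

generation 1: 110011100
generation 2: 011000100
generation 3: 001000110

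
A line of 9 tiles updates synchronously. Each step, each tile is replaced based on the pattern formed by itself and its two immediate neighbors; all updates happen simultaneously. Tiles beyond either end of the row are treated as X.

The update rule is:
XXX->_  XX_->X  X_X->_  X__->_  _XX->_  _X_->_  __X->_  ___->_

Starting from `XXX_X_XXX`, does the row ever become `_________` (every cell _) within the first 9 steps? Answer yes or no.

yes

step 1: __X______
step 2: _________
all cells are _ at step 2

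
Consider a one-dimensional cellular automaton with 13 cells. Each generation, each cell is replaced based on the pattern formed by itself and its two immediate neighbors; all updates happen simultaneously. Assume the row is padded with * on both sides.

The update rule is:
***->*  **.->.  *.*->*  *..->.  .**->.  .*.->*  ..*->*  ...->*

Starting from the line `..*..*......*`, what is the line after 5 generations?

**.*****.****

.**.**.*****.
*..*..*.***.*
..**.***.*.*.
.*..*.*.*****
**.*****.****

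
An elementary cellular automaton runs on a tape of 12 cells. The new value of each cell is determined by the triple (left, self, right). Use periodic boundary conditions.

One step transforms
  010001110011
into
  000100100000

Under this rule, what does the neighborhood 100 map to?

At position 2 the neighborhood is 100; the next row has 0 there.

0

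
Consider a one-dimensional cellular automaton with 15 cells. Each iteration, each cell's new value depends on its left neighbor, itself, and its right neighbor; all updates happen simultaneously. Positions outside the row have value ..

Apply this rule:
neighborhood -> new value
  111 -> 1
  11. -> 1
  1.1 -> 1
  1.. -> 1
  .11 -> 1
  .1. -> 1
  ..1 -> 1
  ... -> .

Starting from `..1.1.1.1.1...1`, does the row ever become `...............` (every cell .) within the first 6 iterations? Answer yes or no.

.11111111111.11
111111111111111
111111111111111  (fixed point — unchanged through iteration 6)
iteration 6 is 111111111111111, still not uniform .

no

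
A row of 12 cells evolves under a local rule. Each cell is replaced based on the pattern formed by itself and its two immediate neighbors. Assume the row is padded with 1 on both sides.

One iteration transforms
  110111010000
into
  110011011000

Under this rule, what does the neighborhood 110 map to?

1

At position 1 the neighborhood is 110; the next row has 1 there.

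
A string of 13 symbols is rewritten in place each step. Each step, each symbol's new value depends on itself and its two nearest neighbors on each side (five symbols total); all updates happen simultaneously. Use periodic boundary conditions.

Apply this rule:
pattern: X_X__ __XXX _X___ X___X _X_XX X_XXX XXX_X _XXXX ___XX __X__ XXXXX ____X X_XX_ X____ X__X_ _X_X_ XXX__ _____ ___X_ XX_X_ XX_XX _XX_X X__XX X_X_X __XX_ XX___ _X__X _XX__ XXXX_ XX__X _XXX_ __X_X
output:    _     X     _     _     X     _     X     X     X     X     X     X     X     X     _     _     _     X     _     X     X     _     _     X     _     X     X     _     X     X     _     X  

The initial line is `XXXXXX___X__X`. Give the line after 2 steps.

step 1: XXXXX_X__XX_X
step 2: XXXXXX_X___X_

XXXXXX_X___X_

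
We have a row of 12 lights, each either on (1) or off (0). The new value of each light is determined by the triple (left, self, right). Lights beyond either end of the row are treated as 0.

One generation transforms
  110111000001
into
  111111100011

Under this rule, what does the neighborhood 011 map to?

At position 0 the neighborhood is 011; the next row has 1 there.

1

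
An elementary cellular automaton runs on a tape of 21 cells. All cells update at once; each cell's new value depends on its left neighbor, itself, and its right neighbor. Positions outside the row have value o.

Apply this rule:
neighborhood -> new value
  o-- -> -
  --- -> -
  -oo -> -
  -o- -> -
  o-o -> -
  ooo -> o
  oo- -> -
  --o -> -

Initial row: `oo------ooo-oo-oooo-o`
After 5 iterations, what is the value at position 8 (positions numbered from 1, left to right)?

-

o--------o------oo---
---------------------
---------------------  (fixed point — unchanged through iteration 5)
position 8 holds -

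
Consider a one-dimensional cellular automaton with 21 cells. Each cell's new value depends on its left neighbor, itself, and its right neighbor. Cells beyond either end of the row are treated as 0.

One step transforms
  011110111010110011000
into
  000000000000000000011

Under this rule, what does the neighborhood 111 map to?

0

At position 2 the neighborhood is 111; the next row has 0 there.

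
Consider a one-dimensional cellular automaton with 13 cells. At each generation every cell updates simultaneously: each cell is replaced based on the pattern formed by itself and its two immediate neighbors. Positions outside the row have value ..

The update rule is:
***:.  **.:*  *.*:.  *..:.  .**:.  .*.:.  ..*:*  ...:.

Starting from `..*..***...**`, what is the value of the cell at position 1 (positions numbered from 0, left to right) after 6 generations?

.*..*..*..*.*
*..*..*..*...
..*..*..*....
.*..*..*.....
*..*..*......
..*..*.......
position 1 holds .

.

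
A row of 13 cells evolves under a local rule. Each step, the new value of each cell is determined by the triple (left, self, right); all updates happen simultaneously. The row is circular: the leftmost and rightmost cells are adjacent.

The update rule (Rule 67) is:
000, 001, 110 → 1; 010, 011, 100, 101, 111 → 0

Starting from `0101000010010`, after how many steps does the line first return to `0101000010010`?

39

1000011100100
0011100101001
0100101000010
1001000011100
0010011100101
0100100101000
1001001000011
1010010011100
0000100100101
0111001001000
1001010010011
1010000100100
0000111001001
0111001010010
1001010000100
0010000111001
0100111001010
1001001010000
0010010000111
0100100111001
0001001001010
1110010010000
0010100100111
0100001001001
0001110010010
1110010100100
0010100001001
0100001110010
1001110010100
0010010100001
0100100001110
1001001110010
0010010010100
1100100100001
0101001001110
1000010010010
0011100100100
1100101001001
0101000010010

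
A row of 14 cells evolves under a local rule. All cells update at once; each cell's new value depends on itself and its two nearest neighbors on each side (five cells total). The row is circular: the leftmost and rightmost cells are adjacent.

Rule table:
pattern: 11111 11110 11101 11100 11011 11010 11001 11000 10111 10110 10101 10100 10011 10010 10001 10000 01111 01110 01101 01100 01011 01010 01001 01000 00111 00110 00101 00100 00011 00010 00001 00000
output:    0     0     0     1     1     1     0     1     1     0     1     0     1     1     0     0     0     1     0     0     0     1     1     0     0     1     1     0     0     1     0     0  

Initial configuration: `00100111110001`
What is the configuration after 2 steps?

11011000011010
00100100010110

00100100010110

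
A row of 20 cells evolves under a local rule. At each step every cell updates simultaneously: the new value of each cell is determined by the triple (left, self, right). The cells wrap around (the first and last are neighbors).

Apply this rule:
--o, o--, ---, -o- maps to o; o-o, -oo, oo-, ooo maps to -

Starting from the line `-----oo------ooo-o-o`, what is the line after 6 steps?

-----oo------ooooo--

ooooo--oooooo----o-o
-----oo------ooooo--
ooooo--oooooo-----oo
-----oo------ooooo--  (repeats step 2; period 2)
step 6: -----oo------ooooo--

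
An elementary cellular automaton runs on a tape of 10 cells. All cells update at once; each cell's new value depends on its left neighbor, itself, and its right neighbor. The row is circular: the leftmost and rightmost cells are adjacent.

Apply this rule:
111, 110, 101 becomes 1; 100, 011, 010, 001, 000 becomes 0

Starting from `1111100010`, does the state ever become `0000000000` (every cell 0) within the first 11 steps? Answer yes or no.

step 1: 0111100001
step 2: 1011100000
step 3: 0101100000
step 4: 0010100000
step 5: 0001000000
step 6: 0000000000
all cells are 0 at step 6

yes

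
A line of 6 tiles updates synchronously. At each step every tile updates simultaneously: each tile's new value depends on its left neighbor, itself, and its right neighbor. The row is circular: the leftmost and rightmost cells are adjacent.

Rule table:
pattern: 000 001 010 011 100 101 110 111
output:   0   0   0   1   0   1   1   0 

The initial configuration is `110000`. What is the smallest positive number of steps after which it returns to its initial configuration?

1

step 1: 110000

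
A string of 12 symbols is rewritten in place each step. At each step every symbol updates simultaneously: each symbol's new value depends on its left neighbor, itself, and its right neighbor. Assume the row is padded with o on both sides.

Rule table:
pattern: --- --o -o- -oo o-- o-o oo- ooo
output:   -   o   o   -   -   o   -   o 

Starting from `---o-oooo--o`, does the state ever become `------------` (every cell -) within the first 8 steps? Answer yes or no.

--ooo-oo--o-
-o-o-o---ooo
oooooo--o-oo
ooooo--ooo-o
oooo--o-o-o-
ooo--ooooooo
oo--o-oooooo
o--ooo-ooooo
step 8 is o--ooo-ooooo, still not uniform -

no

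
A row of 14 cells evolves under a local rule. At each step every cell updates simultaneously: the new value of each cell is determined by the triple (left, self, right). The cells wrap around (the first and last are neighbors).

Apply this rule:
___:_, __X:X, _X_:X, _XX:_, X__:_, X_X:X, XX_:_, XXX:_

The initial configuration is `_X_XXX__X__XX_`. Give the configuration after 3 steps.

_____XX_X___XX

step 1: XXX____XX_X___
step 2: ______X__XX__X
step 3: _____XX_X___XX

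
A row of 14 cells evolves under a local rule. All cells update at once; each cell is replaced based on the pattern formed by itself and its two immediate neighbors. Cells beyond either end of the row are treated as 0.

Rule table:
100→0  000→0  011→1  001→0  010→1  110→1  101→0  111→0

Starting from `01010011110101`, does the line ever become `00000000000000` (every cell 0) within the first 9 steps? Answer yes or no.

no

01010010010101
01010010010101  (fixed point — unchanged through step 9)
step 9 is 01010010010101, still not uniform 0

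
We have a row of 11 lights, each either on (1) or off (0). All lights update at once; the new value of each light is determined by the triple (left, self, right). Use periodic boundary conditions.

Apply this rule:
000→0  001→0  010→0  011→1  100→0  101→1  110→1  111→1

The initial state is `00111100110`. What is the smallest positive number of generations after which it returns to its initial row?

1

00111100110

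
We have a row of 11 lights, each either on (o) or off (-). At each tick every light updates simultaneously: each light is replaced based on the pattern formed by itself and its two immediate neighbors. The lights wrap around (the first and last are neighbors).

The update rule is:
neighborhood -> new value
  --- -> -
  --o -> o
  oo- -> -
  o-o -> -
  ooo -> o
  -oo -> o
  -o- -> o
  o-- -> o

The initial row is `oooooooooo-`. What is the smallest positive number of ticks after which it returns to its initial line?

tick 1: ooooooooo--
tick 2: oooooooo-oo
tick 3: ooooooo--oo
tick 4: oooooo-oooo
tick 5: ooooo--oooo
tick 6: oooo-oooooo
tick 7: ooo--oooooo
tick 8: oo-oooooooo
tick 9: o--oooooooo
tick 10: -oooooooooo
tick 11: -ooooooooo-
tick 12: ooooooooo-o
tick 13: oooooooo--o
tick 14: ooooooo-ooo
tick 15: oooooo--ooo
tick 16: ooooo-ooooo
tick 17: oooo--ooooo
tick 18: ooo-ooooooo
tick 19: oo--ooooooo
tick 20: o-ooooooooo
tick 21: --ooooooooo
tick 22: oooooooooo-

22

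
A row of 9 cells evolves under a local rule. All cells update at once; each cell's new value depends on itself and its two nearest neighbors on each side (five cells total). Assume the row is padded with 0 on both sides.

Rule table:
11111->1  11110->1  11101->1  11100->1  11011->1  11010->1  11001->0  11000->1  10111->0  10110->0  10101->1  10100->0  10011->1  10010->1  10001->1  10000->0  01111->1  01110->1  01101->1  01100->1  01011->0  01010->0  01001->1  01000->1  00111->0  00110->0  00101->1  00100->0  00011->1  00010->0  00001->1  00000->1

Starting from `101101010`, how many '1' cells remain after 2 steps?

5

step 1: 100111001
step 2: 011011010
count of 1: 5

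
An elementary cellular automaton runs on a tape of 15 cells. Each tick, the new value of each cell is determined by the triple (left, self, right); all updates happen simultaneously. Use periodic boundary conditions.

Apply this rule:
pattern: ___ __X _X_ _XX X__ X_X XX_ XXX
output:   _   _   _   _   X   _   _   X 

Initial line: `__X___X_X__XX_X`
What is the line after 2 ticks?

tick 1: X__X_____X_____
tick 2: _X__X_____X____

_X__X_____X____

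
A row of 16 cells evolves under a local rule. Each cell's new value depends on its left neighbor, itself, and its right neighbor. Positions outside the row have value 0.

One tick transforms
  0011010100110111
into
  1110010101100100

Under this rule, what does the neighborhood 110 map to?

0

At position 3 the neighborhood is 110; the next row has 0 there.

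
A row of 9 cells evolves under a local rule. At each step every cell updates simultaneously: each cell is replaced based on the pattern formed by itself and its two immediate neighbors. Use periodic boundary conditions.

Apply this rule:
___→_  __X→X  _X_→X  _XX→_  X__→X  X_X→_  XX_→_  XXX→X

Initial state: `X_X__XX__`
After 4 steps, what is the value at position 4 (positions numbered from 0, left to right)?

X

X_XXX__XX
___X_XX_X
X_XX____X
____X__X_
position 4 holds X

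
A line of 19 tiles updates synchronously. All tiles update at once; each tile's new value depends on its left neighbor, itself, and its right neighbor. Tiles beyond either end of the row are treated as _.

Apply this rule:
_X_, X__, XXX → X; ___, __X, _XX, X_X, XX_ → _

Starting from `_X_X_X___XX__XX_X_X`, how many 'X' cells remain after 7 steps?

_X_X_XX____X____X_X
_X_X___X___XX___X_X
_X_XX__XX____X__X_X
_X___X___X___XX_X_X
_XX__XX__XX_____X_X
___X___X___X____X_X
___XX__XX__XX___X_X
count of X: 8

8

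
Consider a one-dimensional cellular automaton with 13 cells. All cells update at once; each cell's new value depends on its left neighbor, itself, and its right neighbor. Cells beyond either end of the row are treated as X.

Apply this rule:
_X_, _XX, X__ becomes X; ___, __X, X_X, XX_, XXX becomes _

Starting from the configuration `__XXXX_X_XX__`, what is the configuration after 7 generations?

X_X____X_X_X_
__XX___X_X_X_
X_X_X__X_X_X_
__X_XX_X_X_X_
X_X_X__X_X_X_  (repeats generation 3; period 2)
generation 7: X_X_X__X_X_X_

X_X_X__X_X_X_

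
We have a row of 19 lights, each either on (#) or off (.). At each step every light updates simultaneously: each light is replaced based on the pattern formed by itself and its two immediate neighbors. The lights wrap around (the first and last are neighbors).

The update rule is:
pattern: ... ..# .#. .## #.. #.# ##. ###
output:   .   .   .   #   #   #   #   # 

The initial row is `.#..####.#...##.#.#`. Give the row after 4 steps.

.##################

step 1: #.#.#####.#..###.#.
step 2: .#.#######.#.####.#
step 3: #.#########.######.
step 4: .##################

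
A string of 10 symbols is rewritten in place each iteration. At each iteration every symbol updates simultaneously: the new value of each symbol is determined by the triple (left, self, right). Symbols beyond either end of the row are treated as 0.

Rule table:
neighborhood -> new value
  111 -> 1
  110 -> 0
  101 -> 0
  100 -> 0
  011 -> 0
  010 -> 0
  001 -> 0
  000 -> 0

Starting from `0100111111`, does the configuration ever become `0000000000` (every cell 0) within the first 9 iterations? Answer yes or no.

0000011110
0000001100
0000000000
all cells are 0 at iteration 3

yes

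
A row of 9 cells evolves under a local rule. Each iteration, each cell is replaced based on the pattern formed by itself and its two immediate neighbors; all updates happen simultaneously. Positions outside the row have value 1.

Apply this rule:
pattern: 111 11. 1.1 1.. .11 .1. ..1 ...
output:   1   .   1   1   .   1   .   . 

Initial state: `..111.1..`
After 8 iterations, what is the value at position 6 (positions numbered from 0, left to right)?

1..1.111.
.1.11.1.1
111..111.
11.1..1.1
1.111.11.
.1.1.1..1
1111111..
111111.1.
position 6 holds .

.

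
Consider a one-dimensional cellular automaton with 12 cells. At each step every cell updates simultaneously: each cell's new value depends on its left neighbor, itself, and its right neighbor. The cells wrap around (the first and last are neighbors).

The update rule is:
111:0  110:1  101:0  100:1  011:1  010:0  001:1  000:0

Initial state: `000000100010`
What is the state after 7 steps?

000001010101
100010000000
010101000001
000000100010  (repeats step 0; period 4)
step 7: 010101000001

010101000001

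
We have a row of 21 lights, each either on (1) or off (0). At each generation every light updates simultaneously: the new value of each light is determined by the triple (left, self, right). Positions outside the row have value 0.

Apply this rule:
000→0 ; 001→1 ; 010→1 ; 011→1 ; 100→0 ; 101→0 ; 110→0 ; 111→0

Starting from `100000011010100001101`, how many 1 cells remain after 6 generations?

9

100000110010100011001
100001100110100110011
100011001100101100110
100110011001101001100
101100110011001011000
101001100110011010000
count of 1: 9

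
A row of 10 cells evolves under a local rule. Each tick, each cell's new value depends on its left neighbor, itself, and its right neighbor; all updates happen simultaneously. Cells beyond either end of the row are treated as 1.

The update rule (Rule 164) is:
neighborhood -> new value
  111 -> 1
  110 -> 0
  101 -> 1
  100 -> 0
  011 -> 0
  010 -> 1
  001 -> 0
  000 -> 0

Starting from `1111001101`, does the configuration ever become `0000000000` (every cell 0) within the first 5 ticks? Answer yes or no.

yes

1110000010
1100000011
1000000001
0000000000
all cells are 0 at tick 4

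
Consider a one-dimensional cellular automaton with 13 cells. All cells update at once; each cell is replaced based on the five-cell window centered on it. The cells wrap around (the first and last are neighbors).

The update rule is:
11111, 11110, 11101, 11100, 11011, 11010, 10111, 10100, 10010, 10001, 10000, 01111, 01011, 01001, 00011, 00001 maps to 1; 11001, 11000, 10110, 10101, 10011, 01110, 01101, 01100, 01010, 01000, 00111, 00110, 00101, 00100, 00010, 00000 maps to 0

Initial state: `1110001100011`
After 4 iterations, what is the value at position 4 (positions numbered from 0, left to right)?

1110110001101
1111000110011
1111011000001
1111100010110
position 4 holds 1

1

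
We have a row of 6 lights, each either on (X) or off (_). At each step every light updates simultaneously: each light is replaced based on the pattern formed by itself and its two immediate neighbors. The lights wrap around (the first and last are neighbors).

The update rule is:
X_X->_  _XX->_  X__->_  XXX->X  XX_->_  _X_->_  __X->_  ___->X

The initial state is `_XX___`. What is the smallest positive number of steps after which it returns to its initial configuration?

2

step 1: ____XX
step 2: _XX___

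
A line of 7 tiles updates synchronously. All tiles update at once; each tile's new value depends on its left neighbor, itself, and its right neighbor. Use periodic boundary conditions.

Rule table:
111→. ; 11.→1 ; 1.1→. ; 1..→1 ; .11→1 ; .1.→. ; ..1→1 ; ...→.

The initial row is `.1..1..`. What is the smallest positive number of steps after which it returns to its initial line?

7

1.11.1.
..11...
.1111..
11..11.
111111.
1....1.
.1..1..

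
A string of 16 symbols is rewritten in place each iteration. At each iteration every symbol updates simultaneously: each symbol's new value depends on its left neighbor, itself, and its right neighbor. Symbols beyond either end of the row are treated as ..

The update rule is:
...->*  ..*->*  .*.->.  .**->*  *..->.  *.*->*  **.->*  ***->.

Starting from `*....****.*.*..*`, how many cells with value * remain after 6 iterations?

..****..**.*..*.
***..*.****..*..
*.*.*.**..*.*..*
.*.*.***.*.*..*.
*.*.**.**.*..*..
.*.*******..*..*
count of *: 10

10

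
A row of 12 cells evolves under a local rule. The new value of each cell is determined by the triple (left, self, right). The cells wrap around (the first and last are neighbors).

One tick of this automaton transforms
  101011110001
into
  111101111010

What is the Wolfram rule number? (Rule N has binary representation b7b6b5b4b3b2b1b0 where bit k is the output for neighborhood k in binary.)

246

position 5: 111 → 1  (bit 7 = 1)
position 0: 110 → 1  (bit 6 = 1)
position 1: 101 → 1  (bit 5 = 1)
position 8: 100 → 1  (bit 4 = 1)
position 4: 011 → 0  (bit 3 = 0)
position 2: 010 → 1  (bit 2 = 1)
position 10: 001 → 1  (bit 1 = 1)
position 9: 000 → 0  (bit 0 = 0)
bits b7..b0 = 11110110 = 246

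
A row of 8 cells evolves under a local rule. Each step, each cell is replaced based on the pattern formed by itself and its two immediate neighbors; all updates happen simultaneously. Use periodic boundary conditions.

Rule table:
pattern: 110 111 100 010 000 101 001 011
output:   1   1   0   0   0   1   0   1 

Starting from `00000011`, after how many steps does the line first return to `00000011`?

1

00000011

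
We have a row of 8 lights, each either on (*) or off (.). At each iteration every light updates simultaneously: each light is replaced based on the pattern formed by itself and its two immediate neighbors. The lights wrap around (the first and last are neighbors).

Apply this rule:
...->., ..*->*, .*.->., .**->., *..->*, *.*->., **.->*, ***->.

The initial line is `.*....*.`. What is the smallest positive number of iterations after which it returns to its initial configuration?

8

*.*..*.*
*..**...
.**.**.*
..*..*..
.*.**.*.
*...*..*
**.*.**.
.*....*.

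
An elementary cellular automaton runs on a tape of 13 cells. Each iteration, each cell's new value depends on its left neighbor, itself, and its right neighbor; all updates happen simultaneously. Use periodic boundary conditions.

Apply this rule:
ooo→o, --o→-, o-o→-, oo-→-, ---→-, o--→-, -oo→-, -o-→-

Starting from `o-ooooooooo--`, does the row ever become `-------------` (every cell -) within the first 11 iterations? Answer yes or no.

---ooooooo---
----ooooo----
-----ooo-----
------o------
-------------
all cells are - at iteration 5

yes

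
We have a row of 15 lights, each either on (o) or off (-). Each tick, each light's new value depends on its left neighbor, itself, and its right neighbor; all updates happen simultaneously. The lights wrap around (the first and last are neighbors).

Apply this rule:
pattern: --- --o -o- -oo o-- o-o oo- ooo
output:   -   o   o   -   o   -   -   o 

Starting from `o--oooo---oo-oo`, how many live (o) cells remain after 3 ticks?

5

-oo-oo-o-o----o
-------o-oo--oo
o-----oo---oo--
count of o: 5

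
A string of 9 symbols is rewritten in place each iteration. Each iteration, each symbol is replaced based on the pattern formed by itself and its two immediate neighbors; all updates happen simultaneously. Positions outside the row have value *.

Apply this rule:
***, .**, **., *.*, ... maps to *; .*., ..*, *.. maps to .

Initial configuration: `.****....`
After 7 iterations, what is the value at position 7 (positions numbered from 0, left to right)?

*****.**.
*********
*********  (fixed point — unchanged through iteration 7)
position 7 holds *

*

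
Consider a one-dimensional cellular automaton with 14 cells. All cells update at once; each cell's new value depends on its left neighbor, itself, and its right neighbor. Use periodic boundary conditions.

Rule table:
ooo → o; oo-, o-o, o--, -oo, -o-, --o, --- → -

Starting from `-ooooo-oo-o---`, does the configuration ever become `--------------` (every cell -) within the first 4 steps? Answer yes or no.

yes

--ooo---------
---o----------
--------------
all cells are - at step 3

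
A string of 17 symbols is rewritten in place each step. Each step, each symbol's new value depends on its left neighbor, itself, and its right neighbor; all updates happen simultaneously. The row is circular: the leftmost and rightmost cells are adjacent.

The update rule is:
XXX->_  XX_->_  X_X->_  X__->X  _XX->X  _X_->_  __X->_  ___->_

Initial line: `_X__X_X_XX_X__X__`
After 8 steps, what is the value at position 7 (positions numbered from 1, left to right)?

step 1: __X_____X___X__X_
step 2: ___X_____X___X__X
step 3: X___X_____X___X__
step 4: _X___X_____X___X_
step 5: __X___X_____X___X
step 6: X__X___X_____X___
step 7: _X__X___X_____X__
step 8: __X__X___X_____X_
position 7 holds _

_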